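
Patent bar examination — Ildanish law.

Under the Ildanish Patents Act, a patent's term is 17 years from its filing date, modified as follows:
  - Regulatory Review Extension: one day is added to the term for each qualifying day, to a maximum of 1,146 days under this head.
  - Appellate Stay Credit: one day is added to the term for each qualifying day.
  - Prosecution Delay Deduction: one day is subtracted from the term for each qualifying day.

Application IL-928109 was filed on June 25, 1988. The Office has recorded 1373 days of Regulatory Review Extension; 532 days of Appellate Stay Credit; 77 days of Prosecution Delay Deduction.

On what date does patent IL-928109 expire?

Base term: filing date + 17 years → 25 June 2005.
Regulatory Review Extension: 1373 days claimed exceeds the 1146-day cap, so +1146 days → 14 August 2008.
Appellate Stay Credit: +532 days → 28 January 2010.
Prosecution Delay Deduction: −77 days → 12 November 2009.

2009-11-12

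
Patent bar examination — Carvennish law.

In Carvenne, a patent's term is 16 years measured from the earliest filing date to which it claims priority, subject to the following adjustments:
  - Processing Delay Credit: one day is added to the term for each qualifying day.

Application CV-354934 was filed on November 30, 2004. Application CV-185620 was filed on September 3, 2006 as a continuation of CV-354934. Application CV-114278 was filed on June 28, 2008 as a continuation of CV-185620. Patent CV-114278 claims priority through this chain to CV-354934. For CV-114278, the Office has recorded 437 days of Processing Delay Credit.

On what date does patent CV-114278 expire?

Earliest priority filing: 30 November 2004.
Base term: 30 November 2004 + 16 years → 30 November 2020.
Processing Delay Credit: +437 days → 10 February 2022.

2022-02-10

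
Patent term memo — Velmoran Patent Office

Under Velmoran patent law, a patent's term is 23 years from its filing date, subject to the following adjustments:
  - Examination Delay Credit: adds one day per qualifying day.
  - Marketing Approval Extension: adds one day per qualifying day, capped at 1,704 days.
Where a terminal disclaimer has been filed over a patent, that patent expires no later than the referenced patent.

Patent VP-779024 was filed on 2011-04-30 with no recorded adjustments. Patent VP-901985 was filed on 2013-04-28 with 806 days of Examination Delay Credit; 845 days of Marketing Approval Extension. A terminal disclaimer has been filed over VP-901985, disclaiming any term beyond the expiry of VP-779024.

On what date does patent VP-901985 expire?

April 30, 2034

Natural term of VP-901985:
  Base: filing + 23 years → 28 April 2036.
  Examination Delay Credit: +806 days → 13 July 2038.
  Marketing Approval Extension: 845 days (within the 1704-day cap) → +845 days → 4 November 2040.
Expiry of referenced patent VP-779024:
  Base: filing + 23 years → 30 April 2034.
Terminal disclaimer: VP-901985 expires on the earlier of 4 November 2040 and 30 April 2034.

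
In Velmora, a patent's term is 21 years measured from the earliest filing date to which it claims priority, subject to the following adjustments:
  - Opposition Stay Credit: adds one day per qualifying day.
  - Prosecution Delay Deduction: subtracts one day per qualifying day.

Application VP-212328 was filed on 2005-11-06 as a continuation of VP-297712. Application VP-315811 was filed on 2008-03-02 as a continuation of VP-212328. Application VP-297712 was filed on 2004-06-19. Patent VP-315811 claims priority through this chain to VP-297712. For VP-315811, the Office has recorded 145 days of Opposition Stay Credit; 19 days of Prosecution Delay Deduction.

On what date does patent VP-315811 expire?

October 23, 2025

Earliest priority filing: 19 June 2004.
Base term: 19 June 2004 + 21 years → 19 June 2025.
Opposition Stay Credit: +145 days → 11 November 2025.
Prosecution Delay Deduction: −19 days → 23 October 2025.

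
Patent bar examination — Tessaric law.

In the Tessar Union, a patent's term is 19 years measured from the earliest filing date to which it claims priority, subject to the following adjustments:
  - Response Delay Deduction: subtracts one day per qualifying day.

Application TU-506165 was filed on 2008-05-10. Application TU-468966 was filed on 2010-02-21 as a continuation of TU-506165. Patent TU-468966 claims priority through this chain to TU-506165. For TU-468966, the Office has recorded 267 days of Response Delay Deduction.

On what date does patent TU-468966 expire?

August 16, 2026

Earliest priority filing: 10 May 2008.
Base term: 10 May 2008 + 19 years → 10 May 2027.
Response Delay Deduction: −267 days → 16 August 2026.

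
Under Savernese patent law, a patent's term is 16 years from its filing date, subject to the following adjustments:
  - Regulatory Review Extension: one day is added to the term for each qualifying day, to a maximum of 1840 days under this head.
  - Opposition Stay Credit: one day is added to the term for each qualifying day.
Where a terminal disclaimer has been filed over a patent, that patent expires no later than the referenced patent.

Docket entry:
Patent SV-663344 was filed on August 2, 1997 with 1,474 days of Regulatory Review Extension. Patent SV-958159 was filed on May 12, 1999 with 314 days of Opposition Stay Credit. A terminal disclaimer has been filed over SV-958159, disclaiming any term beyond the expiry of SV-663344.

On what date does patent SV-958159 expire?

Natural term of SV-958159:
  Base: filing + 16 years → 12 May 2015.
  Opposition Stay Credit: +314 days → 21 March 2016.
Expiry of referenced patent SV-663344:
  Base: filing + 16 years → 2 August 2013.
  Regulatory Review Extension: 1474 days (within the 1840-day cap) → +1474 days → 15 August 2017.
Terminal disclaimer: SV-958159 expires on the earlier of 21 March 2016 and 15 August 2017.

2016-03-21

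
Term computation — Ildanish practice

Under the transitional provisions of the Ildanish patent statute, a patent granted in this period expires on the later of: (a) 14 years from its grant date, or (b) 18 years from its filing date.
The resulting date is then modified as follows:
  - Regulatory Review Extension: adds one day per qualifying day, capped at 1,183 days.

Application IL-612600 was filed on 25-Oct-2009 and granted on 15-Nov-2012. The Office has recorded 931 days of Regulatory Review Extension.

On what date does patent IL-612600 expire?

May 13, 2030

(a) grant + 14 years → 15 November 2026.
(b) filing + 18 years → 25 October 2027.
Later of the two: 25 October 2027.
Regulatory Review Extension: 931 days (within the 1183-day cap) → +931 days → 13 May 2030.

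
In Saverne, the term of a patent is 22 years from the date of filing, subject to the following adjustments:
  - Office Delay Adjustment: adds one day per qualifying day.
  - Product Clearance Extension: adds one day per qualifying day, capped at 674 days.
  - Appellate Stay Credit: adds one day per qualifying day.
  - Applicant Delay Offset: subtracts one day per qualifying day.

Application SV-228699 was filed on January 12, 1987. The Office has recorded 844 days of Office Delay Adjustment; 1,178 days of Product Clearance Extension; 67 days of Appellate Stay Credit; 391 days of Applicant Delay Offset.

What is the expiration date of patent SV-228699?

2012-04-20

Base term: filing date + 22 years → 12 January 2009.
Office Delay Adjustment: +844 days → 6 May 2011.
Product Clearance Extension: 1178 days claimed exceeds the 674-day cap, so +674 days → 10 March 2013.
Appellate Stay Credit: +67 days → 16 May 2013.
Applicant Delay Offset: −391 days → 20 April 2012.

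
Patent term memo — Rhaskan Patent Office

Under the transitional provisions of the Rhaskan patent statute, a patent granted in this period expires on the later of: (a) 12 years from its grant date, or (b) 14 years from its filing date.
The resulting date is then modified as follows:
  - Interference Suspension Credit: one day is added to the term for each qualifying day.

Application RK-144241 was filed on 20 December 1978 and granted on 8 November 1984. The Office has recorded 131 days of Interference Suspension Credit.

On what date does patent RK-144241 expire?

March 19, 1997

(a) grant + 12 years → 8 November 1996.
(b) filing + 14 years → 20 December 1992.
Later of the two: 8 November 1996.
Interference Suspension Credit: +131 days → 19 March 1997.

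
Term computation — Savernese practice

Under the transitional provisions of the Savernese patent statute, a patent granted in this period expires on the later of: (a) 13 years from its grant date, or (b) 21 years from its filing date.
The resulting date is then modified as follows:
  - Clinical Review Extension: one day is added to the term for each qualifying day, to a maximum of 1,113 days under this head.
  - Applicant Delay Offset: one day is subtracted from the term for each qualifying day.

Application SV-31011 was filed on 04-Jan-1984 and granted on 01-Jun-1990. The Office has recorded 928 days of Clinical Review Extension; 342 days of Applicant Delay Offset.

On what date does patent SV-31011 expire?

2006-08-13

(a) grant + 13 years → 1 June 2003.
(b) filing + 21 years → 4 January 2005.
Later of the two: 4 January 2005.
Clinical Review Extension: 928 days (within the 1113-day cap) → +928 days → 21 July 2007.
Applicant Delay Offset: −342 days → 13 August 2006.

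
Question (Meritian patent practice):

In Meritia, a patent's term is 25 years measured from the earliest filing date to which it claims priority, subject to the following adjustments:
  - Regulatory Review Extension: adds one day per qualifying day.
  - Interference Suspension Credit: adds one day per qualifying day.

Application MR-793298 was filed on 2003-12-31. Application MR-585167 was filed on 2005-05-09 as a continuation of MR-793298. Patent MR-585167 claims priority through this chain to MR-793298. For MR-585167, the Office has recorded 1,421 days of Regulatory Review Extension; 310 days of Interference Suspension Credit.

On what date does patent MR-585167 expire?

2033-09-27

Earliest priority filing: 31 December 2003.
Base term: 31 December 2003 + 25 years → 31 December 2028.
Regulatory Review Extension: +1421 days → 21 November 2032.
Interference Suspension Credit: +310 days → 27 September 2033.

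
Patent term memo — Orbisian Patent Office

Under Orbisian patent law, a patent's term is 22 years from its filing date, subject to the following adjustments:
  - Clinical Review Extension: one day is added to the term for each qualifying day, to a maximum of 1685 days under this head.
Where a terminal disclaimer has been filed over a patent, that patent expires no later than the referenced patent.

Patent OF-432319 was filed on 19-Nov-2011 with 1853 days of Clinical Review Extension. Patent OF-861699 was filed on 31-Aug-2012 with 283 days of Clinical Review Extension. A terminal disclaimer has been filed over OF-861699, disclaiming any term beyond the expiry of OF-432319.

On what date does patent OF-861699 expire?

June 10, 2035

Natural term of OF-861699:
  Base: filing + 22 years → 31 August 2034.
  Clinical Review Extension: 283 days (within the 1685-day cap) → +283 days → 10 June 2035.
Expiry of referenced patent OF-432319:
  Base: filing + 22 years → 19 November 2033.
  Clinical Review Extension: 1853 days claimed exceeds the 1685-day cap, so +1685 days → 1 July 2038.
Terminal disclaimer: OF-861699 expires on the earlier of 10 June 2035 and 1 July 2038.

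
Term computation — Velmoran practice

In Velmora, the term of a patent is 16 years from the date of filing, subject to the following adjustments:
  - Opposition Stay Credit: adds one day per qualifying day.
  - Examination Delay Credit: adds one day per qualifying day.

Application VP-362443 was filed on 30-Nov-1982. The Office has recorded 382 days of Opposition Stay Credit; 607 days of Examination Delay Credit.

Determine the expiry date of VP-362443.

Base term: filing date + 16 years → 30 November 1998.
Opposition Stay Credit: +382 days → 17 December 1999.
Examination Delay Credit: +607 days → 15 August 2001.

August 15, 2001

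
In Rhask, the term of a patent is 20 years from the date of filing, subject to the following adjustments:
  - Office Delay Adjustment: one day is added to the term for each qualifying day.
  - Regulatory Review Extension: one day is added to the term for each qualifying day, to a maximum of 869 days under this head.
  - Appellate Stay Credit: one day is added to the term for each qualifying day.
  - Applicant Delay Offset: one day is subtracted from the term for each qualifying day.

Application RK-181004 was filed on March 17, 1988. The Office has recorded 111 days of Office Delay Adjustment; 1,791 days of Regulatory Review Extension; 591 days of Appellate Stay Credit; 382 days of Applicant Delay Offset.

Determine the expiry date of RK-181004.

Base term: filing date + 20 years → 17 March 2008.
Office Delay Adjustment: +111 days → 6 July 2008.
Regulatory Review Extension: 1791 days claimed exceeds the 869-day cap, so +869 days → 22 November 2010.
Appellate Stay Credit: +591 days → 5 July 2012.
Applicant Delay Offset: −382 days → 19 June 2011.

June 19, 2011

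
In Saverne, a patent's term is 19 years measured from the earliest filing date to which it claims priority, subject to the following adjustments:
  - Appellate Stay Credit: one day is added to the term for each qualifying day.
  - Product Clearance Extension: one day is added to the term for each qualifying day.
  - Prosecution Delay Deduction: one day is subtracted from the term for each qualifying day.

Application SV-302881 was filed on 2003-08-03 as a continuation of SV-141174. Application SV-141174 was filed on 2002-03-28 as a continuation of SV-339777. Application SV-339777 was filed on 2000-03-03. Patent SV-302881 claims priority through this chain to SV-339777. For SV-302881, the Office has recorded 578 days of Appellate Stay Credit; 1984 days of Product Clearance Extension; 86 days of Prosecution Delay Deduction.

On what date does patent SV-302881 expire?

December 12, 2025

Earliest priority filing: 3 March 2000.
Base term: 3 March 2000 + 19 years → 3 March 2019.
Appellate Stay Credit: +578 days → 1 October 2020.
Product Clearance Extension: +1984 days → 8 March 2026.
Prosecution Delay Deduction: −86 days → 12 December 2025.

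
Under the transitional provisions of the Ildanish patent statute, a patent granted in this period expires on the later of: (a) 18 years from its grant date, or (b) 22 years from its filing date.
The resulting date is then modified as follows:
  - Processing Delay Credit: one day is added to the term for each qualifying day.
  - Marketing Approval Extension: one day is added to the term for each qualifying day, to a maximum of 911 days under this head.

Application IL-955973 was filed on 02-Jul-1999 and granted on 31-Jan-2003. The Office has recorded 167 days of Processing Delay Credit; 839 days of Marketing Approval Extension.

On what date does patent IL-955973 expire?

(a) grant + 18 years → 31 January 2021.
(b) filing + 22 years → 2 July 2021.
Later of the two: 2 July 2021.
Processing Delay Credit: +167 days → 16 December 2021.
Marketing Approval Extension: 839 days (within the 911-day cap) → +839 days → 3 April 2024.

April 3, 2024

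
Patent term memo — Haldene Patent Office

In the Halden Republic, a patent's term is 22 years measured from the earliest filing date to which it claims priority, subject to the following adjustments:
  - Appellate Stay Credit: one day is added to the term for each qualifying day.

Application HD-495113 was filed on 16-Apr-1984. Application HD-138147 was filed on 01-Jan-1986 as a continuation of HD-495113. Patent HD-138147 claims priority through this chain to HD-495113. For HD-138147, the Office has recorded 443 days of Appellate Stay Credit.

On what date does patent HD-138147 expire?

2007-07-03

Earliest priority filing: 16 April 1984.
Base term: 16 April 1984 + 22 years → 16 April 2006.
Appellate Stay Credit: +443 days → 3 July 2007.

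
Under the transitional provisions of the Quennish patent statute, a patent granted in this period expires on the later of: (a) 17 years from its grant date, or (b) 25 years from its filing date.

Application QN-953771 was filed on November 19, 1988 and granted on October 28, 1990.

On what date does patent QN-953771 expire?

(a) grant + 17 years → 28 October 2007.
(b) filing + 25 years → 19 November 2013.
Later of the two: 19 November 2013.

2013-11-19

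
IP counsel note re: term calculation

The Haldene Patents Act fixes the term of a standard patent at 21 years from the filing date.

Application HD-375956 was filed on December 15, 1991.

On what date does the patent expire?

2012-12-15

Filing date + 21 years → 15 December 2012.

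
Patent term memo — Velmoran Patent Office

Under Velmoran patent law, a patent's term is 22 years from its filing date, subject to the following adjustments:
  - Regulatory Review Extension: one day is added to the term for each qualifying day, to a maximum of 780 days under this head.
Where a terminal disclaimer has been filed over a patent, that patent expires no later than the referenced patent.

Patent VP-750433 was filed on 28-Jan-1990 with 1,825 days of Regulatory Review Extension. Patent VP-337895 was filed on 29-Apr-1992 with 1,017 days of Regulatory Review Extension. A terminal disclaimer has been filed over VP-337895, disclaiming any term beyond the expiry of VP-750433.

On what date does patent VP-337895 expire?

2014-03-18

Natural term of VP-337895:
  Base: filing + 22 years → 29 April 2014.
  Regulatory Review Extension: 1017 days claimed exceeds the 780-day cap, so +780 days → 17 June 2016.
Expiry of referenced patent VP-750433:
  Base: filing + 22 years → 28 January 2012.
  Regulatory Review Extension: 1825 days claimed exceeds the 780-day cap, so +780 days → 18 March 2014.
Terminal disclaimer: VP-337895 expires on the earlier of 17 June 2016 and 18 March 2014.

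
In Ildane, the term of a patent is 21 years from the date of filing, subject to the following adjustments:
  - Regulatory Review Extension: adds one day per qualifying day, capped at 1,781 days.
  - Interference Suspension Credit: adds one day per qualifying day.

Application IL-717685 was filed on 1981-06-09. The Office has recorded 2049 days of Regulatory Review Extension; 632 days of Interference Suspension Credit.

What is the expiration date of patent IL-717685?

January 16, 2009

Base term: filing date + 21 years → 9 June 2002.
Regulatory Review Extension: 2049 days claimed exceeds the 1781-day cap, so +1781 days → 25 April 2007.
Interference Suspension Credit: +632 days → 16 January 2009.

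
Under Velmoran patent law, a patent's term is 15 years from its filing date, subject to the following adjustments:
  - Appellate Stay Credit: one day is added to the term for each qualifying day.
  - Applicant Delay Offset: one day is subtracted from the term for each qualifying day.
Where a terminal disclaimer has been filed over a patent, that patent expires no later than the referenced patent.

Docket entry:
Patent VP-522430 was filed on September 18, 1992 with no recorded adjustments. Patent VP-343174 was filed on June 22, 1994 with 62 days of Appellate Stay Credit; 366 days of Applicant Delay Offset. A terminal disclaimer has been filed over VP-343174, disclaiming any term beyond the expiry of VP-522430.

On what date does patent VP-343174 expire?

2007-09-18

Natural term of VP-343174:
  Base: filing + 15 years → 22 June 2009.
  Appellate Stay Credit: +62 days → 23 August 2009.
  Applicant Delay Offset: −366 days → 22 August 2008.
Expiry of referenced patent VP-522430:
  Base: filing + 15 years → 18 September 2007.
Terminal disclaimer: VP-343174 expires on the earlier of 22 August 2008 and 18 September 2007.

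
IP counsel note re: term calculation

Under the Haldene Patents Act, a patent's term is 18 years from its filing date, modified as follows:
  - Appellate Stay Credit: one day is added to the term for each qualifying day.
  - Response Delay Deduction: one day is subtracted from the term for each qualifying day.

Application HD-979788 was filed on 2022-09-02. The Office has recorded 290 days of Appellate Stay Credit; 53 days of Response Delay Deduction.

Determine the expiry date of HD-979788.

Base term: filing date + 18 years → 2 September 2040.
Appellate Stay Credit: +290 days → 19 June 2041.
Response Delay Deduction: −53 days → 27 April 2041.

2041-04-27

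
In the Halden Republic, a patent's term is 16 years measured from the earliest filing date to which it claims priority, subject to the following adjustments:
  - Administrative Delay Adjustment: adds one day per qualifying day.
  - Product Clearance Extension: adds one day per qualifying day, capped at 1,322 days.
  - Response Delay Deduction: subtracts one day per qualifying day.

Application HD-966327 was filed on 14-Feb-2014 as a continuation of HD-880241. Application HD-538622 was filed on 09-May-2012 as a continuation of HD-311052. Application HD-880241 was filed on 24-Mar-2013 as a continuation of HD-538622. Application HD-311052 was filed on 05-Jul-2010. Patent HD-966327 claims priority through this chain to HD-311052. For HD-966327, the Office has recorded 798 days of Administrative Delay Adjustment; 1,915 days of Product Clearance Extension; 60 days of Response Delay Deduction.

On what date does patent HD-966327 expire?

Earliest priority filing: 5 July 2010.
Base term: 5 July 2010 + 16 years → 5 July 2026.
Administrative Delay Adjustment: +798 days → 10 September 2028.
Product Clearance Extension: 1915 days claimed exceeds the 1322-day cap, so +1322 days → 24 April 2032.
Response Delay Deduction: −60 days → 24 February 2032.

February 24, 2032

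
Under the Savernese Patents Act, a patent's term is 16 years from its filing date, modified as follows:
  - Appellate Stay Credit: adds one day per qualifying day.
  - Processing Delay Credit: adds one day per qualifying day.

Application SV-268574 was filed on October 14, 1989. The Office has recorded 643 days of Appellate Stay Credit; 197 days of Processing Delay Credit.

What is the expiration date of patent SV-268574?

February 1, 2008

Base term: filing date + 16 years → 14 October 2005.
Appellate Stay Credit: +643 days → 19 July 2007.
Processing Delay Credit: +197 days → 1 February 2008.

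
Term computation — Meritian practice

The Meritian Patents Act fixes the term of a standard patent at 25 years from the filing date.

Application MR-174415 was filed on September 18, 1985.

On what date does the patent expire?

Filing date + 25 years → 18 September 2010.

September 18, 2010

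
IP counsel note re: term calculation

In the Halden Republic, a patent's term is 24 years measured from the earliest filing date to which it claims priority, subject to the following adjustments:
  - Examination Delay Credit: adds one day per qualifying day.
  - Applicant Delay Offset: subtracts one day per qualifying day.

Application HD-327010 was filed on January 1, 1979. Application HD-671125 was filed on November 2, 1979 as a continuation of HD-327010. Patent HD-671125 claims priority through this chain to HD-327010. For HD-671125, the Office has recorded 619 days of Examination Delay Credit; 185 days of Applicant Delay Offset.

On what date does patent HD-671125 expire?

March 10, 2004

Earliest priority filing: 1 January 1979.
Base term: 1 January 1979 + 24 years → 1 January 2003.
Examination Delay Credit: +619 days → 11 September 2004.
Applicant Delay Offset: −185 days → 10 March 2004.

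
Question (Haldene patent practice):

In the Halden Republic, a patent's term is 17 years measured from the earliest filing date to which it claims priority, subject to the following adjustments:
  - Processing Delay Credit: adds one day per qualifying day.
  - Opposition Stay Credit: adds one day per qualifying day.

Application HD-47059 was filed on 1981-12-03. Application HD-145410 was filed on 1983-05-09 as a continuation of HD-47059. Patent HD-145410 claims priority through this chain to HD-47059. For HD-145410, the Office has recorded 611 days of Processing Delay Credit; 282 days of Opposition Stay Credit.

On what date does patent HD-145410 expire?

Earliest priority filing: 3 December 1981.
Base term: 3 December 1981 + 17 years → 3 December 1998.
Processing Delay Credit: +611 days → 5 August 2000.
Opposition Stay Credit: +282 days → 14 May 2001.

May 14, 2001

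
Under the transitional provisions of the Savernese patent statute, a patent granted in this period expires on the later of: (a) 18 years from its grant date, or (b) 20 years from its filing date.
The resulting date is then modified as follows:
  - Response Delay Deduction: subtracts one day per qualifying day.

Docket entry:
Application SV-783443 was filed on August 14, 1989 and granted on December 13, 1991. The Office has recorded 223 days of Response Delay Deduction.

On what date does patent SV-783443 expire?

2009-05-04

(a) grant + 18 years → 13 December 2009.
(b) filing + 20 years → 14 August 2009.
Later of the two: 13 December 2009.
Response Delay Deduction: −223 days → 4 May 2009.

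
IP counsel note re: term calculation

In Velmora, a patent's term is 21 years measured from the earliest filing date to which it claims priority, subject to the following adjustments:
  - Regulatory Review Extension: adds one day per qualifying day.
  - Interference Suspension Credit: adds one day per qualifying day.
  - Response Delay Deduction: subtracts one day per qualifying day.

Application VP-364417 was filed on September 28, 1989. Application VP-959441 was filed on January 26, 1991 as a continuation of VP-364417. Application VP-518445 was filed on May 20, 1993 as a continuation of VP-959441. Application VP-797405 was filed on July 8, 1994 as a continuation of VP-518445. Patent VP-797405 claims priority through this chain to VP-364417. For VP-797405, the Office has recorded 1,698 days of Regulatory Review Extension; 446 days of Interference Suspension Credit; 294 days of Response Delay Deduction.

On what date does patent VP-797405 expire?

October 22, 2015

Earliest priority filing: 28 September 1989.
Base term: 28 September 1989 + 21 years → 28 September 2010.
Regulatory Review Extension: +1698 days → 23 May 2015.
Interference Suspension Credit: +446 days → 11 August 2016.
Response Delay Deduction: −294 days → 22 October 2015.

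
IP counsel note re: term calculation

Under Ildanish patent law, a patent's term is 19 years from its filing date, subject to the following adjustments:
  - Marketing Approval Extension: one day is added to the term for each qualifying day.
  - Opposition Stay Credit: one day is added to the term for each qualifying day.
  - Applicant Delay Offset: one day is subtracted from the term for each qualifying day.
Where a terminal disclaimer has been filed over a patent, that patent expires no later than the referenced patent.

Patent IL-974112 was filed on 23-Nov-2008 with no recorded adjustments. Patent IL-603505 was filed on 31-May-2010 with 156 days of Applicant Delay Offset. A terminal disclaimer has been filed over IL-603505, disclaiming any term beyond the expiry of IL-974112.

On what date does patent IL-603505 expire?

Natural term of IL-603505:
  Base: filing + 19 years → 31 May 2029.
  Applicant Delay Offset: −156 days → 26 December 2028.
Expiry of referenced patent IL-974112:
  Base: filing + 19 years → 23 November 2027.
Terminal disclaimer: IL-603505 expires on the earlier of 26 December 2028 and 23 November 2027.

2027-11-23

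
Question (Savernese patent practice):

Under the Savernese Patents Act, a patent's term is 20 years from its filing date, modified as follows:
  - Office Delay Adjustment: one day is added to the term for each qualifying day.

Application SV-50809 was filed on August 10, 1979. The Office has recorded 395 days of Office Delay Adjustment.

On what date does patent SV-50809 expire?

2000-09-08

Base term: filing date + 20 years → 10 August 1999.
Office Delay Adjustment: +395 days → 8 September 2000.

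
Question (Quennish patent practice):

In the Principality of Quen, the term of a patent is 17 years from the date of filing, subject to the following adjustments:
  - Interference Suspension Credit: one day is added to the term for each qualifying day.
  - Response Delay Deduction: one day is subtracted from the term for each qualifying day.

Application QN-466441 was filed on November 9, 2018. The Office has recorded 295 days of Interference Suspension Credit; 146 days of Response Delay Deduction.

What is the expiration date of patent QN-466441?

2036-04-06

Base term: filing date + 17 years → 9 November 2035.
Interference Suspension Credit: +295 days → 30 August 2036.
Response Delay Deduction: −146 days → 6 April 2036.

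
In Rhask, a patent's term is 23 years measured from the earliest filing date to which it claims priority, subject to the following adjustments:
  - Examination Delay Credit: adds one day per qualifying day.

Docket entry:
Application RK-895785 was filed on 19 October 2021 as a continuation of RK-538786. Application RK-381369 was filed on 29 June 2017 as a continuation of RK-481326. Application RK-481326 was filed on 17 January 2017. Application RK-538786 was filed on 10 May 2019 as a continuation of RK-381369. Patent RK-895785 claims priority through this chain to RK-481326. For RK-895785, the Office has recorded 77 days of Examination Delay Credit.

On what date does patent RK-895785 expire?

2040-04-03

Earliest priority filing: 17 January 2017.
Base term: 17 January 2017 + 23 years → 17 January 2040.
Examination Delay Credit: +77 days → 3 April 2040.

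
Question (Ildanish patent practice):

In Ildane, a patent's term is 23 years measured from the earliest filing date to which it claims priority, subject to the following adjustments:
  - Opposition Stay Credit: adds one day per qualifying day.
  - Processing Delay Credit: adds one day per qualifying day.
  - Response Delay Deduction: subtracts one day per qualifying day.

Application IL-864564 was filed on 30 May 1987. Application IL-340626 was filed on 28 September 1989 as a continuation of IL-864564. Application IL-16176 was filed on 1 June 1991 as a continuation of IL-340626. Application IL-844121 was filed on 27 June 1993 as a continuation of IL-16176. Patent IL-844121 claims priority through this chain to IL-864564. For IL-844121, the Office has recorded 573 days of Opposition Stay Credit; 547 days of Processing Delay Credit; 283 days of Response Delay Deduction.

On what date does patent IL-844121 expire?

September 13, 2012

Earliest priority filing: 30 May 1987.
Base term: 30 May 1987 + 23 years → 30 May 2010.
Opposition Stay Credit: +573 days → 24 December 2011.
Processing Delay Credit: +547 days → 23 June 2013.
Response Delay Deduction: −283 days → 13 September 2012.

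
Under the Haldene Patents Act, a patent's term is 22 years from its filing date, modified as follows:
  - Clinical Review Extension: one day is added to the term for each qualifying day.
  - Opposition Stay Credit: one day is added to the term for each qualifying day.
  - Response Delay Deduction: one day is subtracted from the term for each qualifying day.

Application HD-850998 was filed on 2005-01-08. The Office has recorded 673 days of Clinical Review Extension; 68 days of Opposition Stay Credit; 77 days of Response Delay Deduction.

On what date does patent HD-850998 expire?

2028-11-02

Base term: filing date + 22 years → 8 January 2027.
Clinical Review Extension: +673 days → 11 November 2028.
Opposition Stay Credit: +68 days → 18 January 2029.
Response Delay Deduction: −77 days → 2 November 2028.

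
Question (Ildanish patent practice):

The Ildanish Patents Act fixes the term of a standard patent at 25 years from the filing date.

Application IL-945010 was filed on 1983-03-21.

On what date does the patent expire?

2008-03-21

Filing date + 25 years → 21 March 2008.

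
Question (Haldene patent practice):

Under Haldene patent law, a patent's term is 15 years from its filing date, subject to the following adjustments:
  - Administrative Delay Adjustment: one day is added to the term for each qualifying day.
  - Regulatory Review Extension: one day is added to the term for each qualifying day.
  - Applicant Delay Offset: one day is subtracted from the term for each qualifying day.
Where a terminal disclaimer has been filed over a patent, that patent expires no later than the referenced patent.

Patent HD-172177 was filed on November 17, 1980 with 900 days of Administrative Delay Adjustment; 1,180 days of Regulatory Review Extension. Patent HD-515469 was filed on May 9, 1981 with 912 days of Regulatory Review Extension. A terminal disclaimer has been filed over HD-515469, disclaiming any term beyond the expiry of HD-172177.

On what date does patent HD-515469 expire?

Natural term of HD-515469:
  Base: filing + 15 years → 9 May 1996.
  Regulatory Review Extension: +912 days → 7 November 1998.
Expiry of referenced patent HD-172177:
  Base: filing + 15 years → 17 November 1995.
  Administrative Delay Adjustment: +900 days → 5 May 1998.
  Regulatory Review Extension: +1180 days → 28 July 2001.
Terminal disclaimer: HD-515469 expires on the earlier of 7 November 1998 and 28 July 2001.

November 7, 1998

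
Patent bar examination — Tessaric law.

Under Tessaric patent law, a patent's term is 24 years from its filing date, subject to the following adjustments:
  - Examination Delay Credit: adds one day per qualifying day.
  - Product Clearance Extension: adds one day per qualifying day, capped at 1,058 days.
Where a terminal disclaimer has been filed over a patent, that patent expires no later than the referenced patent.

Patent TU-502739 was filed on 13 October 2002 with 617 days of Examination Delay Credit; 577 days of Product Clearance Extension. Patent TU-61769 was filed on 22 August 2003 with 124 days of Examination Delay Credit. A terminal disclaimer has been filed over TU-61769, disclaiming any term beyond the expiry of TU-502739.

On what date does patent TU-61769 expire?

Natural term of TU-61769:
  Base: filing + 24 years → 22 August 2027.
  Examination Delay Credit: +124 days → 24 December 2027.
Expiry of referenced patent TU-502739:
  Base: filing + 24 years → 13 October 2026.
  Examination Delay Credit: +617 days → 21 June 2028.
  Product Clearance Extension: 577 days (within the 1058-day cap) → +577 days → 19 January 2030.
Terminal disclaimer: TU-61769 expires on the earlier of 24 December 2027 and 19 January 2030.

2027-12-24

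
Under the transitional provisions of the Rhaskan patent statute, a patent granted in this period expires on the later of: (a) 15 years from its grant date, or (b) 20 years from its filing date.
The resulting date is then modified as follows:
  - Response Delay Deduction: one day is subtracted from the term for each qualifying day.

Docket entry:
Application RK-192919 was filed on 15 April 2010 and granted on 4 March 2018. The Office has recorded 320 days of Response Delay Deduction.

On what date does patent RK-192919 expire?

(a) grant + 15 years → 4 March 2033.
(b) filing + 20 years → 15 April 2030.
Later of the two: 4 March 2033.
Response Delay Deduction: −320 days → 18 April 2032.

April 18, 2032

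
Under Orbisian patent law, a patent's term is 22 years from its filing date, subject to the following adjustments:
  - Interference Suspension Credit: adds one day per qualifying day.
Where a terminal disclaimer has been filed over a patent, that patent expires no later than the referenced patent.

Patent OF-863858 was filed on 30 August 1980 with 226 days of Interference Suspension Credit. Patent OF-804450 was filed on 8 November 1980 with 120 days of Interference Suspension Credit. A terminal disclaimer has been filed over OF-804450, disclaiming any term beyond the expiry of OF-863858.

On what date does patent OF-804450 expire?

Natural term of OF-804450:
  Base: filing + 22 years → 8 November 2002.
  Interference Suspension Credit: +120 days → 8 March 2003.
Expiry of referenced patent OF-863858:
  Base: filing + 22 years → 30 August 2002.
  Interference Suspension Credit: +226 days → 13 April 2003.
Terminal disclaimer: OF-804450 expires on the earlier of 8 March 2003 and 13 April 2003.

March 8, 2003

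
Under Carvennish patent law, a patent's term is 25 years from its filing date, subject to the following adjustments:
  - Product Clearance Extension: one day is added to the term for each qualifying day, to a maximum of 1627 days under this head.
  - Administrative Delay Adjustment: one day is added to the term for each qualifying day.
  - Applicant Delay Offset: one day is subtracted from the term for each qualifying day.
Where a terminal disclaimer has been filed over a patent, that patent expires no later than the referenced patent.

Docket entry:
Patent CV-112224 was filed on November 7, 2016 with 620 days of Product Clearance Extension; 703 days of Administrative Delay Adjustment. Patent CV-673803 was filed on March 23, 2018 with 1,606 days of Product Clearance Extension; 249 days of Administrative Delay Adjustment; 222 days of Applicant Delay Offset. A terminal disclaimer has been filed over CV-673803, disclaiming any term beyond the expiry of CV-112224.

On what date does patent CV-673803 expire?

June 22, 2045

Natural term of CV-673803:
  Base: filing + 25 years → 23 March 2043.
  Product Clearance Extension: 1606 days (within the 1627-day cap) → +1606 days → 15 August 2047.
  Administrative Delay Adjustment: +249 days → 20 April 2048.
  Applicant Delay Offset: −222 days → 11 September 2047.
Expiry of referenced patent CV-112224:
  Base: filing + 25 years → 7 November 2041.
  Product Clearance Extension: 620 days (within the 1627-day cap) → +620 days → 20 July 2043.
  Administrative Delay Adjustment: +703 days → 22 June 2045.
Terminal disclaimer: CV-673803 expires on the earlier of 11 September 2047 and 22 June 2045.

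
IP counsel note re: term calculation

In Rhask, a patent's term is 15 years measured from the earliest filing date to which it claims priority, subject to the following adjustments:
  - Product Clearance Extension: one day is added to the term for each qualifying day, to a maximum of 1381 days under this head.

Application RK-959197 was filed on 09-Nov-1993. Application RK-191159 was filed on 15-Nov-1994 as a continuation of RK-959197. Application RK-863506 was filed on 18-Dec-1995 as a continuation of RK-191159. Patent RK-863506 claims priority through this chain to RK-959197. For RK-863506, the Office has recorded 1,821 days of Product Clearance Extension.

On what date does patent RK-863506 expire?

Earliest priority filing: 9 November 1993.
Base term: 9 November 1993 + 15 years → 9 November 2008.
Product Clearance Extension: 1821 days claimed exceeds the 1381-day cap, so +1381 days → 21 August 2012.

2012-08-21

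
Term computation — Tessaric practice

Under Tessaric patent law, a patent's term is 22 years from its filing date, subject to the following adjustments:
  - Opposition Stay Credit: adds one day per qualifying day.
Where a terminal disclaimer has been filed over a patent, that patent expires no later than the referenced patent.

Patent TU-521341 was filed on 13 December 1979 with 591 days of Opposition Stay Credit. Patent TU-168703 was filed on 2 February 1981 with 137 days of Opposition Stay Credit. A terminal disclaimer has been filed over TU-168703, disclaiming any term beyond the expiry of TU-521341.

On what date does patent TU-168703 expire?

June 19, 2003

Natural term of TU-168703:
  Base: filing + 22 years → 2 February 2003.
  Opposition Stay Credit: +137 days → 19 June 2003.
Expiry of referenced patent TU-521341:
  Base: filing + 22 years → 13 December 2001.
  Opposition Stay Credit: +591 days → 27 July 2003.
Terminal disclaimer: TU-168703 expires on the earlier of 19 June 2003 and 27 July 2003.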